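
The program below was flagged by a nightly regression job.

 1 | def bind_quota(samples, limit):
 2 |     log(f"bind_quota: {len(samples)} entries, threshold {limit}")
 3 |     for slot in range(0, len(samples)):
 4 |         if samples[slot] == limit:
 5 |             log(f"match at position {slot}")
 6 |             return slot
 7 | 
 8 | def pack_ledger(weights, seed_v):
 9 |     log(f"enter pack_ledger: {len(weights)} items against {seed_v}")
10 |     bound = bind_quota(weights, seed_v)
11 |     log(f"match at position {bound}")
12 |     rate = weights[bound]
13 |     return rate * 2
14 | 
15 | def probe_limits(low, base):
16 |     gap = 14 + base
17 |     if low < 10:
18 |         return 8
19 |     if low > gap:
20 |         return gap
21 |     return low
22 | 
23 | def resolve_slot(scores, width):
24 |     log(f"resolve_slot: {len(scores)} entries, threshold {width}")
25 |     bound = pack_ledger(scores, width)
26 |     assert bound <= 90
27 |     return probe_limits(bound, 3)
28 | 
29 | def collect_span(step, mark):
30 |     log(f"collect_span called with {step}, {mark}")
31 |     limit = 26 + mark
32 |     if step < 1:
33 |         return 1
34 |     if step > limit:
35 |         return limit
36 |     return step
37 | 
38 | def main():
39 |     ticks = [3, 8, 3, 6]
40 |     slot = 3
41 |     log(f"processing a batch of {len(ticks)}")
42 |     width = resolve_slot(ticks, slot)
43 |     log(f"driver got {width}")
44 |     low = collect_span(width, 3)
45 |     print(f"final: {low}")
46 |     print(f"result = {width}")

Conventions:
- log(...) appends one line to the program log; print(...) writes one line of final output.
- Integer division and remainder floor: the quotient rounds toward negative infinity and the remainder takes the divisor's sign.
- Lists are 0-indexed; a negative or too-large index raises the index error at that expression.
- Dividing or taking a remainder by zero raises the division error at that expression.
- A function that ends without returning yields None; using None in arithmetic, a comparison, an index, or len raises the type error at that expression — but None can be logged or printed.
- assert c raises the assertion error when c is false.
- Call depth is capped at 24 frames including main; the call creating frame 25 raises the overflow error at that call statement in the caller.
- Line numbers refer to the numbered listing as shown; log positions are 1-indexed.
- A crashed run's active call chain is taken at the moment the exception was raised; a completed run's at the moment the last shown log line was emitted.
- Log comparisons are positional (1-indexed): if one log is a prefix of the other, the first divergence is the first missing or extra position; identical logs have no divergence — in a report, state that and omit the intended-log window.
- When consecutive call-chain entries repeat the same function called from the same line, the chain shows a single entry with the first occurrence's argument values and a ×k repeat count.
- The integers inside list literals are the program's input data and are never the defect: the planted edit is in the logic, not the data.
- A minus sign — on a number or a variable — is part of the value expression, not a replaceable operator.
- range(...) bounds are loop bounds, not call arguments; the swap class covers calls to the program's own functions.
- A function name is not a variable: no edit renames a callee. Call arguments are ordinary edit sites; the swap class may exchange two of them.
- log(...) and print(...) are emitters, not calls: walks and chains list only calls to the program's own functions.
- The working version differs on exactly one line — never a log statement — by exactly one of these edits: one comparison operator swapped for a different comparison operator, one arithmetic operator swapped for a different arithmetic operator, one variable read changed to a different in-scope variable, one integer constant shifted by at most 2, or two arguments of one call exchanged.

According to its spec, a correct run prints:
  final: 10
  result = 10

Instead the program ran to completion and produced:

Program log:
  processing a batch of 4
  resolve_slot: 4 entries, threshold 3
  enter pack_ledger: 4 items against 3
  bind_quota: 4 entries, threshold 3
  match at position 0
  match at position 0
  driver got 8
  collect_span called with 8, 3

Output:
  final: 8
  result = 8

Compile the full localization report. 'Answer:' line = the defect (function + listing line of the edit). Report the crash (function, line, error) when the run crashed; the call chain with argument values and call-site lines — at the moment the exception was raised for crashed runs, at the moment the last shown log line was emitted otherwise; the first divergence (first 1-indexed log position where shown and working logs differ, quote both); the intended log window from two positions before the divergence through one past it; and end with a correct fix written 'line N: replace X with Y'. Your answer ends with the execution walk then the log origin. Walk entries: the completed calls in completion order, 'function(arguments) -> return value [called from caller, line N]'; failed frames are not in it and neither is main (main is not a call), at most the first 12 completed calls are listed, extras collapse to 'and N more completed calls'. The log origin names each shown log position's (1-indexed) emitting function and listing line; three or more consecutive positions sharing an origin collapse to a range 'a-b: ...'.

Answer: the defect is in probe_limits at line 18.
Key fact: Everything matches until log position 7, which reads 'driver got 8' in place of 'driver got 10'.
Call chain: main -> collect_span(8, 3) (called at line 44).
First divergence: position 7; shown 'driver got 8' vs intended 'driver got 10'.
Intended log window:
  5: match at position 0
  6: match at position 0
  7: driver got 10
  8: collect_span called with 10, 3
Execution walk:
  bind_quota([3, 8, 3, 6], 3) -> 0  [called from pack_ledger, line 10]
  pack_ledger([3, 8, 3, 6], 3) -> 6  [called from resolve_slot, line 25]
  probe_limits(6, 3) -> 8  [called from resolve_slot, line 27]
  resolve_slot([3, 8, 3, 6], 3) -> 8  [called from main, line 42]
  collect_span(8, 3) -> 8  [called from main, line 44]
Log origin:
  1: from main, line 41
  2: from resolve_slot, line 24
  3: from pack_ledger, line 9
  4: from bind_quota, line 2
  5: from bind_quota, line 5
  6: from pack_ledger, line 11
  7: from main, line 43
  8: from collect_span, line 30
A correct fix: line 18: replace `8` with `10`.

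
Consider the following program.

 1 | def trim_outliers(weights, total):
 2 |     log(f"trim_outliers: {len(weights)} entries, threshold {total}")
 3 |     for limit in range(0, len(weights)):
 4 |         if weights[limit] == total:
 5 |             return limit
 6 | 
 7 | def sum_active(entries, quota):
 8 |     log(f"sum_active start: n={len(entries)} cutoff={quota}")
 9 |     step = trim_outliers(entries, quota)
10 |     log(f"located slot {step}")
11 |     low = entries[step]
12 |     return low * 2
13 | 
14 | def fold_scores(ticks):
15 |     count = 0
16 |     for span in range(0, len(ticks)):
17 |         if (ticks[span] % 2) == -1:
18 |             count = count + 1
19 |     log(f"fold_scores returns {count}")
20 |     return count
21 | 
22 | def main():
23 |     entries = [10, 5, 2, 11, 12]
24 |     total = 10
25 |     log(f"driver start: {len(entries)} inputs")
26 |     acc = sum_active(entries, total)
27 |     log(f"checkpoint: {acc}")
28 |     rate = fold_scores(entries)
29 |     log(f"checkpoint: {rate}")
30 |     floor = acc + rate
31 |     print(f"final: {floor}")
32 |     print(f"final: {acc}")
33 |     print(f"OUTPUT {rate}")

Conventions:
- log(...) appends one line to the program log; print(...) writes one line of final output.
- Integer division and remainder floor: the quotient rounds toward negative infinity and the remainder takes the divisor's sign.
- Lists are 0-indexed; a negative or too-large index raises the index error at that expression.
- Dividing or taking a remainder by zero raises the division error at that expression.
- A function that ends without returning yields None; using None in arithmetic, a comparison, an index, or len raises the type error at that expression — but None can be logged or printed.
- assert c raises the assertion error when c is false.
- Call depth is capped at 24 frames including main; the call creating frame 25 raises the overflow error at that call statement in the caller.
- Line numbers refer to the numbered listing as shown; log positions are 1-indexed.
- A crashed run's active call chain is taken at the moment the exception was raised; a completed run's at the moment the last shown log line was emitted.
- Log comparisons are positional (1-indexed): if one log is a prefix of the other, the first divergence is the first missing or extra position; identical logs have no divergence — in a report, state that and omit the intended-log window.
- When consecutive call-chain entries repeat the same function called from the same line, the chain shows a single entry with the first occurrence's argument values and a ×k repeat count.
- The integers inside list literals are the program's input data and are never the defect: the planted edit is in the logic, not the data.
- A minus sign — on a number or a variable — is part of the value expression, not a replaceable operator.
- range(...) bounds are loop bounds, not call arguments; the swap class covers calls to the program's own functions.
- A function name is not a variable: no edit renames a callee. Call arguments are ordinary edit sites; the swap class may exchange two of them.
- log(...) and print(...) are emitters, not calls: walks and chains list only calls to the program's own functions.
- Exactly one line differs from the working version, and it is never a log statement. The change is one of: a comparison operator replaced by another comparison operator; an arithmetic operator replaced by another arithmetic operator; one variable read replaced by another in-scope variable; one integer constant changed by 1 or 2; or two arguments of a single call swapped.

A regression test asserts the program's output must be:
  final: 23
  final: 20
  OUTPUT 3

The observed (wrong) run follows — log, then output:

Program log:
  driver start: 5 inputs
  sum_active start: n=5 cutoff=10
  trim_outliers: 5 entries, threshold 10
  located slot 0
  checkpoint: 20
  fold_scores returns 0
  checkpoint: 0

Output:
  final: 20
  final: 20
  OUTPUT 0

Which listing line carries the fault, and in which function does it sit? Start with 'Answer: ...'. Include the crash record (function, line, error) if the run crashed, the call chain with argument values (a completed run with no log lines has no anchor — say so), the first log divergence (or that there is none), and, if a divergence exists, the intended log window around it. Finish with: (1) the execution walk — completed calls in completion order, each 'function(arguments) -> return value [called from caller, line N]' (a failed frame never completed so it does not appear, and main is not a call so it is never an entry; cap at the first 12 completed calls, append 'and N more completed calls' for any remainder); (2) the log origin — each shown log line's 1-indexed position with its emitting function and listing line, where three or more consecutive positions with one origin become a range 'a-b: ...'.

Answer: the defect is in fold_scores at line 17.
Key fact: Everything matches until log position 6, which reads 'fold_scores returns 0' in place of 'fold_scores returns 3'.
Call chain: main.
First divergence: position 6; shown 'fold_scores returns 0' vs intended 'fold_scores returns 3'.
Intended log window:
  4: located slot 0
  5: checkpoint: 20
  6: fold_scores returns 3
  7: checkpoint: 3
Execution walk:
  trim_outliers([10, 5, 2, 11, 12], 10) -> 0  [called from sum_active, line 9]
  sum_active([10, 5, 2, 11, 12], 10) -> 20  [called from main, line 26]
  fold_scores([10, 5, 2, 11, 12]) -> 0  [called from main, line 28]
Log origins:
  1 — main, line 25
  2 — sum_active, line 8
  3 — trim_outliers, line 2
  4 — sum_active, line 10
  5 — main, line 27
  6 — fold_scores, line 19
  7 — main, line 29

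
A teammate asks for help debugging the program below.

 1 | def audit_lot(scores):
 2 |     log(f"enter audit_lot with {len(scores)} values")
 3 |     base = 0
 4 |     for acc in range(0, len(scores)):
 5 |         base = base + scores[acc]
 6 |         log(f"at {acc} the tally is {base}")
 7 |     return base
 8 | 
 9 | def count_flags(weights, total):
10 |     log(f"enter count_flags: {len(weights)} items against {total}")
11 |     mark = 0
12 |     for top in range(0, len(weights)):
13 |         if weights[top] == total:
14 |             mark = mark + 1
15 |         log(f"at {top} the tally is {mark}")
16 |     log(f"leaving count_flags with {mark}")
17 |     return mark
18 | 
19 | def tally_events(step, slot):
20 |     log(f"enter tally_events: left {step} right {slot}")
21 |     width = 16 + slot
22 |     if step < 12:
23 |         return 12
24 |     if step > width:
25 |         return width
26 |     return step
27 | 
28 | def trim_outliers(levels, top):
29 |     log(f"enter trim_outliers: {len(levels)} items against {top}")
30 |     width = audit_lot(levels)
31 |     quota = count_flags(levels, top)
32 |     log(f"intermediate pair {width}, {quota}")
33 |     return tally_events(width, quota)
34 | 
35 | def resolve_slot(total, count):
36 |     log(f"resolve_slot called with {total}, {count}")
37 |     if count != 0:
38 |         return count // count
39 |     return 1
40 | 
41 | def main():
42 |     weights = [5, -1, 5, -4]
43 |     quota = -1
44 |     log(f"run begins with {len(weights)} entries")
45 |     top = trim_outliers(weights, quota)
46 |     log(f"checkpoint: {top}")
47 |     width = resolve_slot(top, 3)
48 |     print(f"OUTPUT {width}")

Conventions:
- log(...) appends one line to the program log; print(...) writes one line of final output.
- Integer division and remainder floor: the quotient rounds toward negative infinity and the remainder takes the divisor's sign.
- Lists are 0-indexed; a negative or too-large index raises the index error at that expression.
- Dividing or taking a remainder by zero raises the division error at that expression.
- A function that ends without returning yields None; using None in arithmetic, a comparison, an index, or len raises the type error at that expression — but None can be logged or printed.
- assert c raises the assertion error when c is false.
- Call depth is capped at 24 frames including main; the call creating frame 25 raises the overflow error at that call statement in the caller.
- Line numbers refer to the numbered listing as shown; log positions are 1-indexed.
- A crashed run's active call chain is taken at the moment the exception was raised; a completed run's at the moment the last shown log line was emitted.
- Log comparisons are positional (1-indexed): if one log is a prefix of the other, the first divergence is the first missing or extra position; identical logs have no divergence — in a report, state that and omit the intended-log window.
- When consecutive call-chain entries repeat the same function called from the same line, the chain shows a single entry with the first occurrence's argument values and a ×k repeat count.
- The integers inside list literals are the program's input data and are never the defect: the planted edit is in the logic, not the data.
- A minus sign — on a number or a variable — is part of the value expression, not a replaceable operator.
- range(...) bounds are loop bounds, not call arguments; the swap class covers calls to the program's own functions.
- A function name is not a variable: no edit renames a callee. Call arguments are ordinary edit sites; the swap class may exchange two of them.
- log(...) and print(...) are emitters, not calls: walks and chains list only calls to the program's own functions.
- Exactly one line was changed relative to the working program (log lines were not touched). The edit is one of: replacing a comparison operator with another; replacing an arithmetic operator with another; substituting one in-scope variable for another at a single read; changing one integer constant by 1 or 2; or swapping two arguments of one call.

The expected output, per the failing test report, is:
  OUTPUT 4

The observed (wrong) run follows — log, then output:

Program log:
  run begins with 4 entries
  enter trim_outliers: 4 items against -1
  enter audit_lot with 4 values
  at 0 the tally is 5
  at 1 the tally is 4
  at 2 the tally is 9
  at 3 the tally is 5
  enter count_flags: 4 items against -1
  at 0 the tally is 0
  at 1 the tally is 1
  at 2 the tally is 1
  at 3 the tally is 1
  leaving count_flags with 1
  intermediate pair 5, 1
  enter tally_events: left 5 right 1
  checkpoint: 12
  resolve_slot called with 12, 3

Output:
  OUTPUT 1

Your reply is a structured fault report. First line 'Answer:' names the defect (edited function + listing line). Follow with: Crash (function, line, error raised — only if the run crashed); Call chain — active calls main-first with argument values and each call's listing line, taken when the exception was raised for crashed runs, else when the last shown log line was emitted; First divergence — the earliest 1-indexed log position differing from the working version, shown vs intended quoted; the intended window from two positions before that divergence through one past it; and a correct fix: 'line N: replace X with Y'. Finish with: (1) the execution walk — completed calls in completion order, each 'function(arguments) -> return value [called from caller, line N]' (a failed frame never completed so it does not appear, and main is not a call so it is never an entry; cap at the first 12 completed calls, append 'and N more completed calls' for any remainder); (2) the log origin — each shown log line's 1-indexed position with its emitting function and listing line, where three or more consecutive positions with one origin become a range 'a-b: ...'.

Answer: the defect is in resolve_slot at line 38.
Core observation: The logs agree in full; only the final output differs.
Call chain: main -> resolve_slot(12, 3) (called at line 47).
First divergence: none — the logs agree in full.
Execution walk:
  audit_lot([5, -1, 5, -4]) -> 5  [called from trim_outliers, line 30]
  count_flags([5, -1, 5, -4], -1) -> 1  [called from trim_outliers, line 31]
  tally_events(5, 1) -> 12  [called from trim_outliers, line 33]
  trim_outliers([5, -1, 5, -4], -1) -> 12  [called from main, line 45]
  resolve_slot(12, 3) -> 1  [called from main, line 47]
Log line origins:
  1: emitted by main (line 44)
  2: emitted by trim_outliers (line 29)
  3: emitted by audit_lot (line 2)
  4-7: emitted by audit_lot (line 6)
  8: emitted by count_flags (line 10)
  9-12: emitted by count_flags (line 15)
  13: emitted by count_flags (line 16)
  14: emitted by trim_outliers (line 32)
  15: emitted by tally_events (line 20)
  16: emitted by main (line 46)
  17: emitted by resolve_slot (line 36)
A correct fix: line 38: replace `count // count` with `total // count`.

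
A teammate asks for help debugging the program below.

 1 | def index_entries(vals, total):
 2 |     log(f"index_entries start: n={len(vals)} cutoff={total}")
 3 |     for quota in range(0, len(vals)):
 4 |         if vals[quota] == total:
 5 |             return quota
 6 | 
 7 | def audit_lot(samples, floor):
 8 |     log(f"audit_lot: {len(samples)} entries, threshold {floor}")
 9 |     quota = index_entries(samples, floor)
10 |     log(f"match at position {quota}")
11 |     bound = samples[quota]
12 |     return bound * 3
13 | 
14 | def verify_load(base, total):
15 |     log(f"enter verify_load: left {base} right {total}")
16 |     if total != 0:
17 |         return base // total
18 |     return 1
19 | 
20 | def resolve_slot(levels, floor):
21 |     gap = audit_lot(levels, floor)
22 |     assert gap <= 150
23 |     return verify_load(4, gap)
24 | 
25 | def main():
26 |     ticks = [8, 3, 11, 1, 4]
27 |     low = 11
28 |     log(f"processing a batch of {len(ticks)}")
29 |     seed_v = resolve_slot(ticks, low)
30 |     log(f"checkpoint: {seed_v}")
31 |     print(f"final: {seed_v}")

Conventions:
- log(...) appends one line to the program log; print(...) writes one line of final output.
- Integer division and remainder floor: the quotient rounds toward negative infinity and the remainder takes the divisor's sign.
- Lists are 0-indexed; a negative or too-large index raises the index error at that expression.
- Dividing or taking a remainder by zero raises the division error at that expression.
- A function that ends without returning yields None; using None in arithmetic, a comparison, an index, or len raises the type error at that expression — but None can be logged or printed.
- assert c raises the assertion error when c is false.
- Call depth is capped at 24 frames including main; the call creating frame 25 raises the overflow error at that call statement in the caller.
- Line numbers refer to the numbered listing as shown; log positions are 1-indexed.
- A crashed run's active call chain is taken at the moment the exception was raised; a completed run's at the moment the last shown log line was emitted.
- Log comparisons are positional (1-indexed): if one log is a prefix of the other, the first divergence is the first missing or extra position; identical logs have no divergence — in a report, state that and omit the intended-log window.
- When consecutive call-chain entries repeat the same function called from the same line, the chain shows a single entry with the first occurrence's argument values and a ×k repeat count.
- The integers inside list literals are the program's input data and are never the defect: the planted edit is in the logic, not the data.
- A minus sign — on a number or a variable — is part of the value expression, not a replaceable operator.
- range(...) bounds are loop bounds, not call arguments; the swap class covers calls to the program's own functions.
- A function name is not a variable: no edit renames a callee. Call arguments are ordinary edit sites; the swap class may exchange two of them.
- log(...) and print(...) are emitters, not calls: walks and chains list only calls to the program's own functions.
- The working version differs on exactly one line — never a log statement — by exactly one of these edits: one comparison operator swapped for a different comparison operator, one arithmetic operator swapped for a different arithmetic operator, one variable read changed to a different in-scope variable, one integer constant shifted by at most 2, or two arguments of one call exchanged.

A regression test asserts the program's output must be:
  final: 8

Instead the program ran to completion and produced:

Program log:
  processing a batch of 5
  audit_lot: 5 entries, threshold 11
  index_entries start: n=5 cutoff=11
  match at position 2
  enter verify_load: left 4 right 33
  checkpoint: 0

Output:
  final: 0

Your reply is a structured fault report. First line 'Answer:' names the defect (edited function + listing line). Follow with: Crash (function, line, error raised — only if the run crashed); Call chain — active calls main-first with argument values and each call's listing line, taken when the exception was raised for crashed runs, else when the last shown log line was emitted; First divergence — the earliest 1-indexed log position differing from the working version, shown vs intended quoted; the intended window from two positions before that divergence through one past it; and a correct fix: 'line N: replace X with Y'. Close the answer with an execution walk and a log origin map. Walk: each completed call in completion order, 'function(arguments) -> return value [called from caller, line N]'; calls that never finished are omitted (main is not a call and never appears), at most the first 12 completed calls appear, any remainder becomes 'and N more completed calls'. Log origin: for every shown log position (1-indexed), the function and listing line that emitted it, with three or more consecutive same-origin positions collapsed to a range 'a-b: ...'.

Answer: the defect is in resolve_slot at line 23.
The tell: At log position 5 the runs split — shown 'enter verify_load: left 4 right 33', but the working version logs 'enter verify_load: left 33 right 4'.
Call chain: main.
First divergence: position 5 — shown 'enter verify_load: left 4 right 33', intended 'enter verify_load: left 33 right 4'.
Intended log window:
  3: index_entries start: n=5 cutoff=11
  4: match at position 2
  5: enter verify_load: left 33 right 4
  6: checkpoint: 8
Execution walk:
  index_entries([8, 3, 11, 1, 4], 11) -> 2  [called from audit_lot, line 9]
  audit_lot([8, 3, 11, 1, 4], 11) -> 33  [called from resolve_slot, line 21]
  verify_load(4, 33) -> 0  [called from resolve_slot, line 23]
  resolve_slot([8, 3, 11, 1, 4], 11) -> 0  [called from main, line 29]
Origin of each log line:
  1: logged in main at line 28
  2: logged in audit_lot at line 8
  3: logged in index_entries at line 2
  4: logged in audit_lot at line 10
  5: logged in verify_load at line 15
  6: logged in main at line 30
A correct fix: line 23: replace `verify_load(4, gap)` with `verify_load(gap, 4)`.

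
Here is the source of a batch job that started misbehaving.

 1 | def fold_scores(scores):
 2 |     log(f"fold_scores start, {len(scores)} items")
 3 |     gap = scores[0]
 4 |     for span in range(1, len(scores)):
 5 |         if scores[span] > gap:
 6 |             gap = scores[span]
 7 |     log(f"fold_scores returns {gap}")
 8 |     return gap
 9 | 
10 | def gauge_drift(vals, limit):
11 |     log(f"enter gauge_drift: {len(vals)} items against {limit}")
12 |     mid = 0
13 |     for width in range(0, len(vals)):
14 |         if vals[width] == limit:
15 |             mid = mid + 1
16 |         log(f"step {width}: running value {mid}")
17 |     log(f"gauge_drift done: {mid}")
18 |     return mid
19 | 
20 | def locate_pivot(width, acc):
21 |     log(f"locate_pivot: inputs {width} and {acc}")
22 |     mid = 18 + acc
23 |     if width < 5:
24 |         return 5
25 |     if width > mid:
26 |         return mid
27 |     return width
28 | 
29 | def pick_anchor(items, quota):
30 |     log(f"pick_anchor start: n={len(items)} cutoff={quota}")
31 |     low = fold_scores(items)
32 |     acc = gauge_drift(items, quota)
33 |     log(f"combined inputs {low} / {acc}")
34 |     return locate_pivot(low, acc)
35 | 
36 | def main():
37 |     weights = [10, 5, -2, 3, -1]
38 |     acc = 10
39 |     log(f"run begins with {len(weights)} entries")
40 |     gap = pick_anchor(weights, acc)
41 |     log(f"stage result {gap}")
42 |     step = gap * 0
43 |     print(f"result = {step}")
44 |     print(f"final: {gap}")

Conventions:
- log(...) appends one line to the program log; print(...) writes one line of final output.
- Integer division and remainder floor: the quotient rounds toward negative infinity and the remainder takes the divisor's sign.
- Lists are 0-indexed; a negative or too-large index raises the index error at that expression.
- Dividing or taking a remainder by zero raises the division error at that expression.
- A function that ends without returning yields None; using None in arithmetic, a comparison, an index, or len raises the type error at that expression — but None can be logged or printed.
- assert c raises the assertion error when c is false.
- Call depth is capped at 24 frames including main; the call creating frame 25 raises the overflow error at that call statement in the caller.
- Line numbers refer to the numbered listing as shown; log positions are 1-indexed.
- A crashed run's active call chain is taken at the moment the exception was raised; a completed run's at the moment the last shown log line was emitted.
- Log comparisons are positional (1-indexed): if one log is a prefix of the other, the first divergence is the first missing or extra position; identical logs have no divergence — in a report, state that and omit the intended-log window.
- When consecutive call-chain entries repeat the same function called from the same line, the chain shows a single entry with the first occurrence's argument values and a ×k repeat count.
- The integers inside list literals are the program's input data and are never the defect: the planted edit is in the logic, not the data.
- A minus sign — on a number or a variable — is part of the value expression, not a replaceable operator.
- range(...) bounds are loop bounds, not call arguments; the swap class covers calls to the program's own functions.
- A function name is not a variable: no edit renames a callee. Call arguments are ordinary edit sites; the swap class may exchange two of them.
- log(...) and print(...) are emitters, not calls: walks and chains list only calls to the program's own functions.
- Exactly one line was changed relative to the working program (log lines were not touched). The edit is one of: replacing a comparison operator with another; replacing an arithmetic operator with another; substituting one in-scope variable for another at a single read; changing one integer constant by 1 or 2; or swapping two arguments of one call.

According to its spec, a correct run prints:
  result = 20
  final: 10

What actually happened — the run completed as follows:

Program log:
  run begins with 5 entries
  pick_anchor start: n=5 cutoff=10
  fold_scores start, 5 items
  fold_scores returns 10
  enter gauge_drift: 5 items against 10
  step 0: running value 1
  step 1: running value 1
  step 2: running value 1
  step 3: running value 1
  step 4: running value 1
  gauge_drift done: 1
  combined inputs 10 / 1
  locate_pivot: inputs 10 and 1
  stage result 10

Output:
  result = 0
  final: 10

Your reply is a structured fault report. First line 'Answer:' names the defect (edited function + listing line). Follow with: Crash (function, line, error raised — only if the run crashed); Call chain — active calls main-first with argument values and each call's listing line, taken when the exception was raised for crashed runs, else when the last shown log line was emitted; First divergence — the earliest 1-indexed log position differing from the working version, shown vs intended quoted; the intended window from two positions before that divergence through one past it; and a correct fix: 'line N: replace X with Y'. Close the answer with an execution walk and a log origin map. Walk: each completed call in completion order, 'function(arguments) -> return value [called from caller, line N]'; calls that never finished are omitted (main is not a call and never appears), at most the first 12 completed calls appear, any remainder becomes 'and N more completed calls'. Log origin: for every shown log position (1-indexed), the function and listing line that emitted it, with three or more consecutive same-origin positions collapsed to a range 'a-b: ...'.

Answer: the defect is in main at line 42.
Key observation: The logs agree in full; only the final output differs.
Call chain: main.
First divergence: none (the log streams are identical).
Execution walk:
  fold_scores([10, 5, -2, 3, -1]) -> 10  [called from pick_anchor, line 31]
  gauge_drift([10, 5, -2, 3, -1], 10) -> 1  [called from pick_anchor, line 32]
  locate_pivot(10, 1) -> 10  [called from pick_anchor, line 34]
  pick_anchor([10, 5, -2, 3, -1], 10) -> 10  [called from main, line 40]
Origin of each log line:
  1: emitted by main (line 39)
  2: emitted by pick_anchor (line 30)
  3: emitted by fold_scores (line 2)
  4: emitted by fold_scores (line 7)
  5: emitted by gauge_drift (line 11)
  6-10: emitted by gauge_drift (line 16)
  11: emitted by gauge_drift (line 17)
  12: emitted by pick_anchor (line 33)
  13: emitted by locate_pivot (line 21)
  14: emitted by main (line 41)
A correct fix: line 42: replace `0` with `2`.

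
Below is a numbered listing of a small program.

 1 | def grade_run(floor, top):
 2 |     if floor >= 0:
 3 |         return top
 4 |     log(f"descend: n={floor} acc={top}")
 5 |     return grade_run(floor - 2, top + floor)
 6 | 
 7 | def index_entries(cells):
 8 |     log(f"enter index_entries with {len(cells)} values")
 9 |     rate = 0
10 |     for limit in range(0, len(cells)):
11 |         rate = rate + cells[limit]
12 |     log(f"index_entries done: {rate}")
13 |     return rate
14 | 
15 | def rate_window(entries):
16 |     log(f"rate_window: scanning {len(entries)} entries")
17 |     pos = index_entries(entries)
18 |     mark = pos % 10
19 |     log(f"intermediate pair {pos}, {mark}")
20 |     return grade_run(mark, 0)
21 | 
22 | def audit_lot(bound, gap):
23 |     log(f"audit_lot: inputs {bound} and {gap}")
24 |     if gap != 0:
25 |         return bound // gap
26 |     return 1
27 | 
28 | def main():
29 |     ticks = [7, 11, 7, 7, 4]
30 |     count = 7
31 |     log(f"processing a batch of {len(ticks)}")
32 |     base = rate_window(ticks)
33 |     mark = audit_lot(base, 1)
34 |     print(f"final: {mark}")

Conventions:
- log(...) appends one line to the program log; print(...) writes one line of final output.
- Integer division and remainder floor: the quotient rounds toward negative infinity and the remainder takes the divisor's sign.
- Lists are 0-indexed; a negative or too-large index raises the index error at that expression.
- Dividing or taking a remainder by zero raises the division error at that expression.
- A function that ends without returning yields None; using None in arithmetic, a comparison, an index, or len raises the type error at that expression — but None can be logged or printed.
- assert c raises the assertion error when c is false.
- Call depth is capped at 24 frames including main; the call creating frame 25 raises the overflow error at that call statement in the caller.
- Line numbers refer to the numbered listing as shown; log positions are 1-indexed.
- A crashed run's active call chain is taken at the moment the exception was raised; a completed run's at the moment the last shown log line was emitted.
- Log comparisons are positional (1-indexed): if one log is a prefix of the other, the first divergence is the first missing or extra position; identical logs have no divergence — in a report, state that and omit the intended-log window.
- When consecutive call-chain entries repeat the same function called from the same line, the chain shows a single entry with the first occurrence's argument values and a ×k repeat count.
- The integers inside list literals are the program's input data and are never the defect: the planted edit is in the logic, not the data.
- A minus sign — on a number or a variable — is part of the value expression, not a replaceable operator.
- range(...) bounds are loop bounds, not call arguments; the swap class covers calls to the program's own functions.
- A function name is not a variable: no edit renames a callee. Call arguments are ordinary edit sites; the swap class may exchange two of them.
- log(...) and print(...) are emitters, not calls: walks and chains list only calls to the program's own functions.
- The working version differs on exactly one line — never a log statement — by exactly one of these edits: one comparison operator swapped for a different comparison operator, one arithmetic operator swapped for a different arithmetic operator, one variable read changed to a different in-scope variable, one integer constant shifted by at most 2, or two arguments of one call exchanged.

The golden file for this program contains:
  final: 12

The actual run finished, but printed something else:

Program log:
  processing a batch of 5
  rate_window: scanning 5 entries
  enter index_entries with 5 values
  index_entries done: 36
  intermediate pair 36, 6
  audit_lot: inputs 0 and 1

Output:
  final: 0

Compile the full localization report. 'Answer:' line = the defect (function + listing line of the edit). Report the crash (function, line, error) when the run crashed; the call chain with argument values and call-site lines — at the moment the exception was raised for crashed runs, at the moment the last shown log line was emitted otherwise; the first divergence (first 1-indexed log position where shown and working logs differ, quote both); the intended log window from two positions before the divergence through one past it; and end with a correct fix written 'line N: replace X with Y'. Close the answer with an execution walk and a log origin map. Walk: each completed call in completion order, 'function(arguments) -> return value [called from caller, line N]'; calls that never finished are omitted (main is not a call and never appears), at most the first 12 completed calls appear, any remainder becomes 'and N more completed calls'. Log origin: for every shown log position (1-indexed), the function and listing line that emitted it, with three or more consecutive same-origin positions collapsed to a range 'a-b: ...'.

Answer: the defect is in grade_run at line 2.
Key observation: Log line 6 is where behavior first shows: 'audit_lot: inputs 0 and 1' appears instead of 'descend: n=6 acc=0'.
Call chain: main -> audit_lot(0, 1) (called at line 33).
First divergence: position 6; shown 'audit_lot: inputs 0 and 1' vs intended 'descend: n=6 acc=0'.
Intended log window:
  4: index_entries done: 36
  5: intermediate pair 36, 6
  6: descend: n=6 acc=0
  7: descend: n=4 acc=6
Execution walk:
  index_entries([7, 11, 7, 7, 4]) -> 36  [called from rate_window, line 17]
  grade_run(6, 0) -> 0  [called from rate_window, line 20]
  rate_window([7, 11, 7, 7, 4]) -> 0  [called from main, line 32]
  audit_lot(0, 1) -> 0  [called from main, line 33]
Log origin:
  1 — main, line 31
  2 — rate_window, line 16
  3 — index_entries, line 8
  4 — index_entries, line 12
  5 — rate_window, line 19
  6 — audit_lot, line 23
A correct fix: line 2: replace `>=` with `<=`.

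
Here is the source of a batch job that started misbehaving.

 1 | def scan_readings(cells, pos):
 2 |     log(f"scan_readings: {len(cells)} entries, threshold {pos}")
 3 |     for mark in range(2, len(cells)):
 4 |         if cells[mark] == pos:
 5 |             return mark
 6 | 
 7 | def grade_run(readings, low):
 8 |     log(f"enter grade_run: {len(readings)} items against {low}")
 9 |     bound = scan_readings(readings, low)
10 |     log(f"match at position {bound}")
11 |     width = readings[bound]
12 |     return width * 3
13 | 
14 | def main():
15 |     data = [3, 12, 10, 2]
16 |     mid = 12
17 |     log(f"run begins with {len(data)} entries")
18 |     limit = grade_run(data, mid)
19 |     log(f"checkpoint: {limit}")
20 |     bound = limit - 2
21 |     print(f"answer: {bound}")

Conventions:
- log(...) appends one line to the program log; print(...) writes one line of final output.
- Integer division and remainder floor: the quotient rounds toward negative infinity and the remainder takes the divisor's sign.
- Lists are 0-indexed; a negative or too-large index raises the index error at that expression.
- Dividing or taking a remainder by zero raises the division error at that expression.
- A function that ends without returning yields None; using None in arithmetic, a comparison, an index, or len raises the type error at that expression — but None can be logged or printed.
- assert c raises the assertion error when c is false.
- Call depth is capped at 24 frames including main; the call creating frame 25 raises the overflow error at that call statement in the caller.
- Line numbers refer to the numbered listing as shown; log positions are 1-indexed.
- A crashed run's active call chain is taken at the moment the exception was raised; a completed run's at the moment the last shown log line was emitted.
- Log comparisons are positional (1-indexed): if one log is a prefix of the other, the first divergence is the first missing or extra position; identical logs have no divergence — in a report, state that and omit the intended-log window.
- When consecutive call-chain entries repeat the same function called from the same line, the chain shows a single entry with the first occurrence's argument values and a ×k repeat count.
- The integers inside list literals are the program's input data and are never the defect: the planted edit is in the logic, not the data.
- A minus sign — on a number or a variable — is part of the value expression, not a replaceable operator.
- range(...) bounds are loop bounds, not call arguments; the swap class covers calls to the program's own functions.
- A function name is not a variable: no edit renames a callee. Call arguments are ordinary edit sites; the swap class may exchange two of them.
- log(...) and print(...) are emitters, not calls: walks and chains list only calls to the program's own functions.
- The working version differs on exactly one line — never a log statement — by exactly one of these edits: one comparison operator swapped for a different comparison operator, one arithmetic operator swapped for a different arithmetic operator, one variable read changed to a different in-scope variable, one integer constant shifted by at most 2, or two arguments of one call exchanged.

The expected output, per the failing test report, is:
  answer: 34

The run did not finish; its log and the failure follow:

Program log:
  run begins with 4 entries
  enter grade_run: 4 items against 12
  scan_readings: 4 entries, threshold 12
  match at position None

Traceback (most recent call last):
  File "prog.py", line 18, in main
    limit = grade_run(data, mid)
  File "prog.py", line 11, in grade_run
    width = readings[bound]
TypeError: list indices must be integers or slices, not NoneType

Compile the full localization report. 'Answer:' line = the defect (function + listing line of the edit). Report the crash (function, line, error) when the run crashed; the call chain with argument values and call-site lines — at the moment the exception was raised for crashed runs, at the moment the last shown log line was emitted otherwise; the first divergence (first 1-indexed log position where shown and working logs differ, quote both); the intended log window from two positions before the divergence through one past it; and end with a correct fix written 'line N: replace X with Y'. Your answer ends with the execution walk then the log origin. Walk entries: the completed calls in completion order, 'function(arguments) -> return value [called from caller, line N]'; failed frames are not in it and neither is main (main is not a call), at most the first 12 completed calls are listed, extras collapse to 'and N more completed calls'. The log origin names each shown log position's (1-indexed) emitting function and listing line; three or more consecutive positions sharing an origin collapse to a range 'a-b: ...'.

Answer: the defect is in scan_readings at line 3.
Key fact: Log line 4 is where behavior first shows: 'match at position None' appears instead of 'match at position 1'.
Crash: grade_run, line 11, TypeError.
Call chain: main -> grade_run([3, 12, 10, 2], 12) (called at line 18).
First divergence: position 4; shown 'match at position None' vs intended 'match at position 1'.
Intended log window:
  2: enter grade_run: 4 items against 12
  3: scan_readings: 4 entries, threshold 12
  4: match at position 1
  5: checkpoint: 36
Execution walk:
  scan_readings([3, 12, 10, 2], 12) -> None  [called from grade_run, line 9]
Origin of each log line:
  1: from main, line 17
  2: from grade_run, line 8
  3: from scan_readings, line 2
  4: from grade_run, line 10
A correct fix: line 3: replace `2` with `0`.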